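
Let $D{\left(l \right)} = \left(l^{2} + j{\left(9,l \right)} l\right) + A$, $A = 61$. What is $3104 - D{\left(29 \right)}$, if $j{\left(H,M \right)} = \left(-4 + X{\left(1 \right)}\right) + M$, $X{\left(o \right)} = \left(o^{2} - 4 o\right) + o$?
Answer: $1535$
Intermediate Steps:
$X{\left(o \right)} = o^{2} - 3 o$
$j{\left(H,M \right)} = -6 + M$ ($j{\left(H,M \right)} = \left(-4 + 1 \left(-3 + 1\right)\right) + M = \left(-4 + 1 \left(-2\right)\right) + M = \left(-4 - 2\right) + M = -6 + M$)
$D{\left(l \right)} = 61 + l^{2} + l \left(-6 + l\right)$ ($D{\left(l \right)} = \left(l^{2} + \left(-6 + l\right) l\right) + 61 = \left(l^{2} + l \left(-6 + l\right)\right) + 61 = 61 + l^{2} + l \left(-6 + l\right)$)
$3104 - D{\left(29 \right)} = 3104 - \left(61 + 29^{2} + 29 \left(-6 + 29\right)\right) = 3104 - \left(61 + 841 + 29 \cdot 23\right) = 3104 - \left(61 + 841 + 667\right) = 3104 - 1569 = 1535$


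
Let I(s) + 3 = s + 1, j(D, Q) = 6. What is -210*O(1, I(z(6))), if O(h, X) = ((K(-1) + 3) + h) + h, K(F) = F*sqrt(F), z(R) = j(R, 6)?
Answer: -1050 + 210*I ≈ -1050.0 + 210.0*I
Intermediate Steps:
z(R) = 6
K(F) = F**(3/2)
I(s) = -2 + s (I(s) = -3 + (s + 1) = -3 + (1 + s) = -2 + s)
O(h, X) = 3 - I + 2*h (O(h, X) = (((-1)**(3/2) + 3) + h) + h = ((-I + 3) + h) + h = ((3 - I) + h) + h = (3 + h - I) + h = 3 - I + 2*h)
-210*O(1, I(z(6))) = -210*(3 - I + 2*1) = -210*(3 - I + 2) = -210*(5 - I) = -1050 + 210*I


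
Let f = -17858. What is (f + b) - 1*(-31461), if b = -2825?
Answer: 10778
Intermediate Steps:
(f + b) - 1*(-31461) = (-17858 - 2825) - 1*(-31461) = -20683 + 31461 = 10778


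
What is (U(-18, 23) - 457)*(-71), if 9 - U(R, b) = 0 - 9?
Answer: 31169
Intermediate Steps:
U(R, b) = 18 (U(R, b) = 9 - (0 - 9) = 9 - 1*(-9) = 9 + 9 = 18)
(U(-18, 23) - 457)*(-71) = (18 - 457)*(-71) = -439*(-71) = 31169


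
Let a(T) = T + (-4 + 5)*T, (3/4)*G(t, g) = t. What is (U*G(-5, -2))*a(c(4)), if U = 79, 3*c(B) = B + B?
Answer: -25280/9 ≈ -2808.9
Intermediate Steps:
G(t, g) = 4*t/3
c(B) = 2*B/3 (c(B) = (B + B)/3 = (2*B)/3 = 2*B/3)
a(T) = 2*T (a(T) = T + 1*T = T + T = 2*T)
(U*G(-5, -2))*a(c(4)) = (79*((4/3)*(-5)))*(2*((⅔)*4)) = (79*(-20/3))*(2*(8/3)) = -1580/3*16/3 = -25280/9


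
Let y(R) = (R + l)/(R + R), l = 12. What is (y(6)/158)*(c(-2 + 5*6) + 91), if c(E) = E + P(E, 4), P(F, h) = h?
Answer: 369/316 ≈ 1.1677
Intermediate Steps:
y(R) = (12 + R)/(2*R) (y(R) = (R + 12)/(R + R) = (12 + R)/((2*R)) = (12 + R)*(1/(2*R)) = (12 + R)/(2*R))
c(E) = 4 + E (c(E) = E + 4 = 4 + E)
(y(6)/158)*(c(-2 + 5*6) + 91) = (((1/2)*(12 + 6)/6)/158)*((4 + (-2 + 5*6)) + 91) = (((1/2)*(1/6)*18)*(1/158))*((4 + (-2 + 30)) + 91) = ((3/2)*(1/158))*((4 + 28) + 91) = 3*(32 + 91)/316 = (3/316)*123 = 369/316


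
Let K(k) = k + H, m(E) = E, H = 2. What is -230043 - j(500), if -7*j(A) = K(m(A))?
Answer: -1609799/7 ≈ -2.2997e+5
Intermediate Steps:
K(k) = 2 + k (K(k) = k + 2 = 2 + k)
j(A) = -2/7 - A/7 (j(A) = -(2 + A)/7 = -2/7 - A/7)
-230043 - j(500) = -230043 - (-2/7 - 1/7*500) = -230043 - (-2/7 - 500/7) = -230043 - 1*(-502/7) = -230043 + 502/7 = -1609799/7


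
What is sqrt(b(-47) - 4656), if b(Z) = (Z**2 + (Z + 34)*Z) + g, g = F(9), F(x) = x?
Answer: 3*I*sqrt(203) ≈ 42.743*I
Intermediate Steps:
g = 9
b(Z) = 9 + Z**2 + Z*(34 + Z) (b(Z) = (Z**2 + (Z + 34)*Z) + 9 = (Z**2 + (34 + Z)*Z) + 9 = (Z**2 + Z*(34 + Z)) + 9 = 9 + Z**2 + Z*(34 + Z))
sqrt(b(-47) - 4656) = sqrt((9 + 2*(-47)**2 + 34*(-47)) - 4656) = sqrt((9 + 2*2209 - 1598) - 4656) = sqrt((9 + 4418 - 1598) - 4656) = sqrt(2829 - 4656) = sqrt(-1827) = 3*I*sqrt(203)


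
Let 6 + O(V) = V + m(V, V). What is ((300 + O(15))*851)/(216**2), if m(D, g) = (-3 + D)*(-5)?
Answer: 70633/15552 ≈ 4.5417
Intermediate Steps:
m(D, g) = 15 - 5*D
O(V) = 9 - 4*V (O(V) = -6 + (V + (15 - 5*V)) = -6 + (15 - 4*V) = 9 - 4*V)
((300 + O(15))*851)/(216**2) = ((300 + (9 - 4*15))*851)/(216**2) = ((300 + (9 - 60))*851)/46656 = ((300 - 51)*851)*(1/46656) = (249*851)*(1/46656) = 211899*(1/46656) = 70633/15552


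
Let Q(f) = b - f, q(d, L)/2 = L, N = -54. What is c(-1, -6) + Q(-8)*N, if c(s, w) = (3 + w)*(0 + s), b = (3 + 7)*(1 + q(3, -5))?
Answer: 4431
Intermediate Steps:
q(d, L) = 2*L
b = -90 (b = (3 + 7)*(1 + 2*(-5)) = 10*(1 - 10) = 10*(-9) = -90)
c(s, w) = s*(3 + w) (c(s, w) = (3 + w)*s = s*(3 + w))
Q(f) = -90 - f
c(-1, -6) + Q(-8)*N = -(3 - 6) + (-90 - 1*(-8))*(-54) = -1*(-3) + (-90 + 8)*(-54) = 3 - 82*(-54) = 3 + 4428 = 4431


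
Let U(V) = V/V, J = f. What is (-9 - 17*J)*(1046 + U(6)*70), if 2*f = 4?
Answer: -47988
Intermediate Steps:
f = 2 (f = (½)*4 = 2)
J = 2
U(V) = 1
(-9 - 17*J)*(1046 + U(6)*70) = (-9 - 17*2)*(1046 + 1*70) = (-9 - 34)*(1046 + 70) = -43*1116 = -47988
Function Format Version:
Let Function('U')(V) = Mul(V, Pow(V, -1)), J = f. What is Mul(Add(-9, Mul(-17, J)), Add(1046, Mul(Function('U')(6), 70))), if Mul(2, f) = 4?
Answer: -47988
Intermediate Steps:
f = 2 (f = Mul(Rational(1, 2), 4) = 2)
J = 2
Function('U')(V) = 1
Mul(Add(-9, Mul(-17, J)), Add(1046, Mul(Function('U')(6), 70))) = Mul(Add(-9, Mul(-17, 2)), Add(1046, Mul(1, 70))) = Mul(Add(-9, -34), Add(1046, 70)) = Mul(-43, 1116) = -47988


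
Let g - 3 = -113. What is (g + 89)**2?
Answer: 441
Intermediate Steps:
g = -110 (g = 3 - 113 = -110)
(g + 89)**2 = (-110 + 89)**2 = (-21)**2 = 441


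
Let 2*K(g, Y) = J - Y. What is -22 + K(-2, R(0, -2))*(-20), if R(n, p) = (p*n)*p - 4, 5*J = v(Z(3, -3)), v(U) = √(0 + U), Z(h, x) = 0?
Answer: -62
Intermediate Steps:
v(U) = √U
J = 0 (J = √0/5 = (⅕)*0 = 0)
R(n, p) = -4 + n*p² (R(n, p) = (n*p)*p - 4 = n*p² - 4 = -4 + n*p²)
K(g, Y) = -Y/2 (K(g, Y) = (0 - Y)/2 = (-Y)/2 = -Y/2)
-22 + K(-2, R(0, -2))*(-20) = -22 - (-4 + 0*(-2)²)/2*(-20) = -22 - (-4 + 0*4)/2*(-20) = -22 - (-4 + 0)/2*(-20) = -22 - ½*(-4)*(-20) = -22 + 2*(-20) = -22 - 40 = -62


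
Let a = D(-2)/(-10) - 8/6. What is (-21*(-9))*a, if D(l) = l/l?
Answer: -2709/10 ≈ -270.90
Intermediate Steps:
D(l) = 1
a = -43/30 (a = 1/(-10) - 8/6 = 1*(-⅒) - 8*⅙ = -⅒ - 4/3 = -43/30 ≈ -1.4333)
(-21*(-9))*a = -21*(-9)*(-43/30) = 189*(-43/30) = -2709/10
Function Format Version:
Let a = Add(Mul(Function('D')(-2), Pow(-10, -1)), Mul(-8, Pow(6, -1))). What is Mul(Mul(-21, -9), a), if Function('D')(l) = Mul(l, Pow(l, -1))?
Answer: Rational(-2709, 10) ≈ -270.90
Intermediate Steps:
Function('D')(l) = 1
a = Rational(-43, 30) (a = Add(Mul(1, Pow(-10, -1)), Mul(-8, Pow(6, -1))) = Add(Mul(1, Rational(-1, 10)), Mul(-8, Rational(1, 6))) = Add(Rational(-1, 10), Rational(-4, 3)) = Rational(-43, 30) ≈ -1.4333)
Mul(Mul(-21, -9), a) = Mul(Mul(-21, -9), Rational(-43, 30)) = Mul(189, Rational(-43, 30)) = Rational(-2709, 10)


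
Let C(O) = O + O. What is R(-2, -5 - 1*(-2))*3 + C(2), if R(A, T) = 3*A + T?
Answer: -23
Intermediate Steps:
R(A, T) = T + 3*A
C(O) = 2*O
R(-2, -5 - 1*(-2))*3 + C(2) = ((-5 - 1*(-2)) + 3*(-2))*3 + 2*2 = ((-5 + 2) - 6)*3 + 4 = (-3 - 6)*3 + 4 = -9*3 + 4 = -27 + 4 = -23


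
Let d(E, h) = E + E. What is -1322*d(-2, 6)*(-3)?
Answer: -15864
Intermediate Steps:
d(E, h) = 2*E
-1322*d(-2, 6)*(-3) = -1322*2*(-2)*(-3) = -(-5288)*(-3) = -1322*12 = -15864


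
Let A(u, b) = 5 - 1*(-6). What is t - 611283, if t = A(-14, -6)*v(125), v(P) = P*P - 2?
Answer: -439430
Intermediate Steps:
A(u, b) = 11 (A(u, b) = 5 + 6 = 11)
v(P) = -2 + P² (v(P) = P² - 2 = -2 + P²)
t = 171853 (t = 11*(-2 + 125²) = 11*(-2 + 15625) = 11*15623 = 171853)
t - 611283 = 171853 - 611283 = -439430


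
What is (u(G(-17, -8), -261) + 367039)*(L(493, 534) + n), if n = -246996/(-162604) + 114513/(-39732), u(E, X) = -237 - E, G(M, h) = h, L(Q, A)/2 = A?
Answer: 15045967788498705/38455846 ≈ 3.9125e+8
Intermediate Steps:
L(Q, A) = 2*A
n = -104840795/76911692 (n = -246996*(-1/162604) + 114513*(-1/39732) = 61749/40651 - 5453/1892 = -104840795/76911692 ≈ -1.3631)
(u(G(-17, -8), -261) + 367039)*(L(493, 534) + n) = ((-237 - 1*(-8)) + 367039)*(2*534 - 104840795/76911692) = ((-237 + 8) + 367039)*(1068 - 104840795/76911692) = (-229 + 367039)*(82036846261/76911692) = 366810*(82036846261/76911692) = 15045967788498705/38455846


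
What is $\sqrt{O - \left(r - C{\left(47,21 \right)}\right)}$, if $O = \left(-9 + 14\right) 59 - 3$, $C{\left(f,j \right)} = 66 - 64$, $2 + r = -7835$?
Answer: $\sqrt{8131} \approx 90.172$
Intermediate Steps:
$r = -7837$ ($r = -2 - 7835 = -7837$)
$C{\left(f,j \right)} = 2$ ($C{\left(f,j \right)} = 66 - 64 = 2$)
$O = 292$ ($O = 5 \cdot 59 - 3 = 295 - 3 = 292$)
$\sqrt{O - \left(r - C{\left(47,21 \right)}\right)} = \sqrt{292 + \left(2 - -7837\right)} = \sqrt{292 + \left(2 + 7837\right)} = \sqrt{292 + 7839} = \sqrt{8131}$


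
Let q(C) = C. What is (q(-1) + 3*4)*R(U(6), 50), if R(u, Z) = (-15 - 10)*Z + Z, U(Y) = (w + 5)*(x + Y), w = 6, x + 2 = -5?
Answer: -13200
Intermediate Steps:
x = -7 (x = -2 - 5 = -7)
U(Y) = -77 + 11*Y (U(Y) = (6 + 5)*(-7 + Y) = 11*(-7 + Y) = -77 + 11*Y)
R(u, Z) = -24*Z (R(u, Z) = -25*Z + Z = -24*Z)
(q(-1) + 3*4)*R(U(6), 50) = (-1 + 3*4)*(-24*50) = (-1 + 12)*(-1200) = 11*(-1200) = -13200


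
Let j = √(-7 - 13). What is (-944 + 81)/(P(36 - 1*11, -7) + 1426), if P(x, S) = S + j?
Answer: -1224597/2013581 + 1726*I*√5/2013581 ≈ -0.60817 + 0.0019167*I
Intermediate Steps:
j = 2*I*√5 (j = √(-20) = 2*I*√5 ≈ 4.4721*I)
P(x, S) = S + 2*I*√5
(-944 + 81)/(P(36 - 1*11, -7) + 1426) = (-944 + 81)/((-7 + 2*I*√5) + 1426) = -863/(1419 + 2*I*√5)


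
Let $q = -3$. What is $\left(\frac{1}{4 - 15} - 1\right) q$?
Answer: $\frac{36}{11} \approx 3.2727$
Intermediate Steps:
$\left(\frac{1}{4 - 15} - 1\right) q = \left(\frac{1}{4 - 15} - 1\right) \left(-3\right) = \left(\frac{1}{-11} - 1\right) \left(-3\right) = \left(- \frac{1}{11} - 1\right) \left(-3\right) = \left(- \frac{12}{11}\right) \left(-3\right) = \frac{36}{11}$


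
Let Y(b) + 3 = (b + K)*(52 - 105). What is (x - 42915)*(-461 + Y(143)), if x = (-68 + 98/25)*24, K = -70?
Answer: 4815362559/25 ≈ 1.9261e+8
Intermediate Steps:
x = -38448/25 (x = (-68 + 98*(1/25))*24 = (-68 + 98/25)*24 = -1602/25*24 = -38448/25 ≈ -1537.9)
Y(b) = 3707 - 53*b (Y(b) = -3 + (b - 70)*(52 - 105) = -3 + (-70 + b)*(-53) = -3 + (3710 - 53*b) = 3707 - 53*b)
(x - 42915)*(-461 + Y(143)) = (-38448/25 - 42915)*(-461 + (3707 - 53*143)) = -1111323*(-461 + (3707 - 7579))/25 = -1111323*(-461 - 3872)/25 = -1111323/25*(-4333) = 4815362559/25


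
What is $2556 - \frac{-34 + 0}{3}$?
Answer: $\frac{7702}{3} \approx 2567.3$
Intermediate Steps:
$2556 - \frac{-34 + 0}{3} = 2556 - \left(-34\right) \frac{1}{3} = 2556 - - \frac{34}{3} = 2556 + \frac{34}{3} = \frac{7702}{3}$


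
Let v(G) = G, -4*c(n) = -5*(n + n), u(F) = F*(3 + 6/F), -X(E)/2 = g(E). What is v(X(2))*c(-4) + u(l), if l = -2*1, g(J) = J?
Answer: 40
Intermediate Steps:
X(E) = -2*E
l = -2
c(n) = 5*n/2 (c(n) = -(-5)*(n + n)/4 = -(-5)*2*n/4 = -(-5)*n/2 = 5*n/2)
v(X(2))*c(-4) + u(l) = (-2*2)*((5/2)*(-4)) + (6 + 3*(-2)) = -4*(-10) + (6 - 6) = 40 + 0 = 40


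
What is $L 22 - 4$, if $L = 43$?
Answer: $942$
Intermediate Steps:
$L 22 - 4 = 43 \cdot 22 - 4 = 946 - 4 = 942$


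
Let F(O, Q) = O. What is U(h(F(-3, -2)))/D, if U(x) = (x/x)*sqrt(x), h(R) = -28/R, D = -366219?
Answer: -2*sqrt(21)/1098657 ≈ -8.3421e-6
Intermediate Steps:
U(x) = sqrt(x) (U(x) = 1*sqrt(x) = sqrt(x))
U(h(F(-3, -2)))/D = sqrt(-28/(-3))/(-366219) = sqrt(-28*(-1/3))*(-1/366219) = sqrt(28/3)*(-1/366219) = (2*sqrt(21)/3)*(-1/366219) = -2*sqrt(21)/1098657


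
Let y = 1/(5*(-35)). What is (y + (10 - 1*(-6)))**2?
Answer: 7834401/30625 ≈ 255.82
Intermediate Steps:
y = -1/175 (y = 1/(-175) = -1/175 ≈ -0.0057143)
(y + (10 - 1*(-6)))**2 = (-1/175 + (10 - 1*(-6)))**2 = (-1/175 + (10 + 6))**2 = (-1/175 + 16)**2 = (2799/175)**2 = 7834401/30625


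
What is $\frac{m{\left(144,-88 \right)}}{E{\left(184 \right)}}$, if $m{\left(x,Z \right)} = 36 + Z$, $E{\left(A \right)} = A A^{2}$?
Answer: $- \frac{13}{1557376} \approx -8.3474 \cdot 10^{-6}$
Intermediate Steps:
$E{\left(A \right)} = A^{3}$
$\frac{m{\left(144,-88 \right)}}{E{\left(184 \right)}} = \frac{36 - 88}{184^{3}} = - \frac{52}{6229504} = \left(-52\right) \frac{1}{6229504} = - \frac{13}{1557376}$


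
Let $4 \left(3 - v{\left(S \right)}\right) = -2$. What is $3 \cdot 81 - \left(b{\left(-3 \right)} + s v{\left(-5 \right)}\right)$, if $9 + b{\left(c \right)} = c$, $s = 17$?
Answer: $\frac{391}{2} \approx 195.5$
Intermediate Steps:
$b{\left(c \right)} = -9 + c$
$v{\left(S \right)} = \frac{7}{2}$ ($v{\left(S \right)} = 3 - - \frac{1}{2} = 3 + \frac{1}{2} = \frac{7}{2}$)
$3 \cdot 81 - \left(b{\left(-3 \right)} + s v{\left(-5 \right)}\right) = 3 \cdot 81 - \left(\left(-9 - 3\right) + 17 \cdot \frac{7}{2}\right) = 243 - \left(-12 + \frac{119}{2}\right) = 243 - \frac{95}{2} = \frac{391}{2}$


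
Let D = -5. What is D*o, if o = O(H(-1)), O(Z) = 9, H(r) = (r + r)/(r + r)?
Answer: -45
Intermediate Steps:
H(r) = 1 (H(r) = (2*r)/((2*r)) = (2*r)*(1/(2*r)) = 1)
o = 9
D*o = -5*9 = -45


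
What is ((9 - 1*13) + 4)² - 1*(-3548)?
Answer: 3548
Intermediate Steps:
((9 - 1*13) + 4)² - 1*(-3548) = ((9 - 13) + 4)² + 3548 = (-4 + 4)² + 3548 = 0² + 3548 = 0 + 3548 = 3548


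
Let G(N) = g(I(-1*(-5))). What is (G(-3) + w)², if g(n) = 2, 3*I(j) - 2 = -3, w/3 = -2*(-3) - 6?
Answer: 4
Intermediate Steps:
w = 0 (w = 3*(-2*(-3) - 6) = 3*(6 - 6) = 3*0 = 0)
I(j) = -⅓ (I(j) = ⅔ + (⅓)*(-3) = ⅔ - 1 = -⅓)
G(N) = 2
(G(-3) + w)² = (2 + 0)² = 2² = 4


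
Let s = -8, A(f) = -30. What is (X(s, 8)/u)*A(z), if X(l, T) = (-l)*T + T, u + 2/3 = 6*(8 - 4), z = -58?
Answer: -648/7 ≈ -92.571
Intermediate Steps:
u = 70/3 (u = -⅔ + 6*(8 - 4) = -⅔ + 6*4 = -⅔ + 24 = 70/3 ≈ 23.333)
X(l, T) = T - T*l (X(l, T) = -T*l + T = T - T*l)
(X(s, 8)/u)*A(z) = ((8*(1 - 1*(-8)))/(70/3))*(-30) = ((8*(1 + 8))*(3/70))*(-30) = ((8*9)*(3/70))*(-30) = (72*(3/70))*(-30) = (108/35)*(-30) = -648/7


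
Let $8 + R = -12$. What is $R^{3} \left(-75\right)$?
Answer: $600000$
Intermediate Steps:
$R = -20$ ($R = -8 - 12 = -20$)
$R^{3} \left(-75\right) = \left(-20\right)^{3} \left(-75\right) = \left(-8000\right) \left(-75\right) = 600000$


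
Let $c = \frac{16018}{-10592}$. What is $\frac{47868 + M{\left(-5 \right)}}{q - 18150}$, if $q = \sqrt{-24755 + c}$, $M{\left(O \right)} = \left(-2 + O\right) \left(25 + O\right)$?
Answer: $- \frac{4587729907200}{1744752670489} - \frac{190912 i \sqrt{43397571859}}{1744752670489} \approx -2.6294 - 0.022795 i$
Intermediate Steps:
$c = - \frac{8009}{5296}$ ($c = 16018 \left(- \frac{1}{10592}\right) = - \frac{8009}{5296} \approx -1.5123$)
$q = \frac{i \sqrt{43397571859}}{1324}$ ($q = \sqrt{-24755 - \frac{8009}{5296}} = \sqrt{- \frac{131110489}{5296}} = \frac{i \sqrt{43397571859}}{1324} \approx 157.34 i$)
$\frac{47868 + M{\left(-5 \right)}}{q - 18150} = \frac{47868 + \left(-50 + \left(-5\right)^{2} + 23 \left(-5\right)\right)}{\frac{i \sqrt{43397571859}}{1324} - 18150} = \frac{47868 - 140}{-18150 + \frac{i \sqrt{43397571859}}{1324}} = \frac{47728}{-18150 + \frac{i \sqrt{43397571859}}{1324}}$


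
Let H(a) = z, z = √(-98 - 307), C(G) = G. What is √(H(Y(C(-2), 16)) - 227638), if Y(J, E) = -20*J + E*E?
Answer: √(-227638 + 9*I*√5) ≈ 0.021 + 477.11*I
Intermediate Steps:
z = 9*I*√5 (z = √(-405) = 9*I*√5 ≈ 20.125*I)
Y(J, E) = E² - 20*J (Y(J, E) = -20*J + E² = E² - 20*J)
H(a) = 9*I*√5
√(H(Y(C(-2), 16)) - 227638) = √(9*I*√5 - 227638) = √(-227638 + 9*I*√5)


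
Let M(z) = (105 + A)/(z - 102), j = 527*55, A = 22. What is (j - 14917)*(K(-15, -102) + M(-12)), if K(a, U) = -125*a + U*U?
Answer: 9845342086/57 ≈ 1.7273e+8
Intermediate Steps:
K(a, U) = U² - 125*a (K(a, U) = -125*a + U² = U² - 125*a)
j = 28985
M(z) = 127/(-102 + z) (M(z) = (105 + 22)/(z - 102) = 127/(-102 + z))
(j - 14917)*(K(-15, -102) + M(-12)) = (28985 - 14917)*(((-102)² - 125*(-15)) + 127/(-102 - 12)) = 14068*((10404 + 1875) + 127/(-114)) = 14068*(12279 + 127*(-1/114)) = 14068*(12279 - 127/114) = 14068*(1399679/114) = 9845342086/57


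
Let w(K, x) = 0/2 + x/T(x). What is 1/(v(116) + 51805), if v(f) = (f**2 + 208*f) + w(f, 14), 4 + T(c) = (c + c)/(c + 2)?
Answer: 9/804445 ≈ 1.1188e-5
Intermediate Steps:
T(c) = -4 + 2*c/(2 + c) (T(c) = -4 + (c + c)/(c + 2) = -4 + (2*c)/(2 + c) = -4 + 2*c/(2 + c))
w(K, x) = x*(2 + x)/(2*(-4 - x)) (w(K, x) = 0/2 + x/((2*(-4 - x)/(2 + x))) = 0*(1/2) + x*((2 + x)/(2*(-4 - x))) = 0 + x*(2 + x)/(2*(-4 - x)) = x*(2 + x)/(2*(-4 - x)))
v(f) = -56/9 + f**2 + 208*f (v(f) = (f**2 + 208*f) - 1*14*(2 + 14)/(8 + 2*14) = (f**2 + 208*f) - 1*14*16/(8 + 28) = (f**2 + 208*f) - 1*14*16/36 = (f**2 + 208*f) - 1*14*1/36*16 = (f**2 + 208*f) - 56/9 = -56/9 + f**2 + 208*f)
1/(v(116) + 51805) = 1/((-56/9 + 116**2 + 208*116) + 51805) = 1/((-56/9 + 13456 + 24128) + 51805) = 1/(338200/9 + 51805) = 1/(804445/9) = 9/804445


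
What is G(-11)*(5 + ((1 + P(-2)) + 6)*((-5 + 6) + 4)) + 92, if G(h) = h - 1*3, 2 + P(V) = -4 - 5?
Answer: 302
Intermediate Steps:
P(V) = -11 (P(V) = -2 + (-4 - 5) = -2 - 9 = -11)
G(h) = -3 + h (G(h) = h - 3 = -3 + h)
G(-11)*(5 + ((1 + P(-2)) + 6)*((-5 + 6) + 4)) + 92 = (-3 - 11)*(5 + ((1 - 11) + 6)*((-5 + 6) + 4)) + 92 = -14*(5 + (-10 + 6)*(1 + 4)) + 92 = -14*(5 - 4*5) + 92 = -14*(5 - 20) + 92 = -14*(-15) + 92 = 210 + 92 = 302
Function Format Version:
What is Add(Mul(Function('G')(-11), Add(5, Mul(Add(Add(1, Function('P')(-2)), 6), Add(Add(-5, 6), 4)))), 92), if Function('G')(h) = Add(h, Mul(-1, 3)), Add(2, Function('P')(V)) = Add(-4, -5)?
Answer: 302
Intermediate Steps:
Function('P')(V) = -11 (Function('P')(V) = Add(-2, Add(-4, -5)) = Add(-2, -9) = -11)
Function('G')(h) = Add(-3, h) (Function('G')(h) = Add(h, -3) = Add(-3, h))
Add(Mul(Function('G')(-11), Add(5, Mul(Add(Add(1, Function('P')(-2)), 6), Add(Add(-5, 6), 4)))), 92) = Add(Mul(Add(-3, -11), Add(5, Mul(Add(Add(1, -11), 6), Add(Add(-5, 6), 4)))), 92) = Add(Mul(-14, Add(5, Mul(Add(-10, 6), Add(1, 4)))), 92) = Add(Mul(-14, Add(5, Mul(-4, 5))), 92) = Add(Mul(-14, Add(5, -20)), 92) = Add(Mul(-14, -15), 92) = Add(210, 92) = 302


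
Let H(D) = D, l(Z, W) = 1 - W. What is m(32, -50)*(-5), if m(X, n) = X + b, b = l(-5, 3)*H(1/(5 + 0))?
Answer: -158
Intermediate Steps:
b = -⅖ (b = (1 - 1*3)/(5 + 0) = (1 - 3)/5 = -2*⅕ = -⅖ ≈ -0.40000)
m(X, n) = -⅖ + X (m(X, n) = X - ⅖ = -⅖ + X)
m(32, -50)*(-5) = (-⅖ + 32)*(-5) = (158/5)*(-5) = -158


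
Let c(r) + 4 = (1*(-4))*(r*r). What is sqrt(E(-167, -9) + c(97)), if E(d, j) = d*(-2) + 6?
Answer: 10*I*sqrt(373) ≈ 193.13*I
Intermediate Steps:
E(d, j) = 6 - 2*d (E(d, j) = -2*d + 6 = 6 - 2*d)
c(r) = -4 - 4*r**2 (c(r) = -4 + (1*(-4))*(r*r) = -4 - 4*r**2)
sqrt(E(-167, -9) + c(97)) = sqrt((6 - 2*(-167)) + (-4 - 4*97**2)) = sqrt((6 + 334) + (-4 - 4*9409)) = sqrt(340 + (-4 - 37636)) = sqrt(340 - 37640) = sqrt(-37300) = 10*I*sqrt(373)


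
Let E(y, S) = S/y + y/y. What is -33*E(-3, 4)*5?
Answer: 55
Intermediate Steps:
E(y, S) = 1 + S/y (E(y, S) = S/y + 1 = 1 + S/y)
-33*E(-3, 4)*5 = -33*(4 - 3)/(-3)*5 = -(-11)*5 = -33*(-1/3)*5 = 11*5 = 55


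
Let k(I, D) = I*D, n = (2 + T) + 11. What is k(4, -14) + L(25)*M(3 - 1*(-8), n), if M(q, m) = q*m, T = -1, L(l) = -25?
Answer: -3356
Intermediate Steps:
n = 12 (n = (2 - 1) + 11 = 1 + 11 = 12)
k(I, D) = D*I
M(q, m) = m*q
k(4, -14) + L(25)*M(3 - 1*(-8), n) = -14*4 - 300*(3 - 1*(-8)) = -56 - 300*(3 + 8) = -56 - 300*11 = -56 - 25*132 = -56 - 3300 = -3356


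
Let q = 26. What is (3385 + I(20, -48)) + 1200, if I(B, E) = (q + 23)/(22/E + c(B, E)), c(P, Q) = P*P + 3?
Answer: 44296861/9661 ≈ 4585.1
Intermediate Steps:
c(P, Q) = 3 + P**2 (c(P, Q) = P**2 + 3 = 3 + P**2)
I(B, E) = 49/(3 + B**2 + 22/E) (I(B, E) = (26 + 23)/(22/E + (3 + B**2)) = 49/(3 + B**2 + 22/E))
(3385 + I(20, -48)) + 1200 = (3385 + 49*(-48)/(22 - 48*(3 + 20**2))) + 1200 = (3385 + 49*(-48)/(22 - 48*(3 + 400))) + 1200 = (3385 + 49*(-48)/(22 - 48*403)) + 1200 = (3385 + 49*(-48)/(22 - 19344)) + 1200 = (3385 + 49*(-48)/(-19322)) + 1200 = (3385 + 49*(-48)*(-1/19322)) + 1200 = (3385 + 1176/9661) + 1200 = 32703661/9661 + 1200 = 44296861/9661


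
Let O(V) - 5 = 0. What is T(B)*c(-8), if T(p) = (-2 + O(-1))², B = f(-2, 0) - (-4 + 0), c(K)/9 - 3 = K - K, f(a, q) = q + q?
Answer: 243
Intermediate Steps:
f(a, q) = 2*q
O(V) = 5 (O(V) = 5 + 0 = 5)
c(K) = 27 (c(K) = 27 + 9*(K - K) = 27 + 9*0 = 27 + 0 = 27)
B = 4 (B = 2*0 - (-4 + 0) = 0 - 1*(-4) = 0 + 4 = 4)
T(p) = 9 (T(p) = (-2 + 5)² = 3² = 9)
T(B)*c(-8) = 9*27 = 243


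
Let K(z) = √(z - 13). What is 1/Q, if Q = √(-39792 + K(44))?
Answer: -I/√(39792 - √31) ≈ -0.0050134*I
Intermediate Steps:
K(z) = √(-13 + z)
Q = √(-39792 + √31) (Q = √(-39792 + √(-13 + 44)) = √(-39792 + √31) ≈ 199.47*I)
1/Q = 1/(√(-39792 + √31)) = (-39792 + √31)^(-½)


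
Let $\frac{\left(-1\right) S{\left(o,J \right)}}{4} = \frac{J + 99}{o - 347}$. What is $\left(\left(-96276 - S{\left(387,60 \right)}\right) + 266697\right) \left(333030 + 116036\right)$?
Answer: $\frac{382687084677}{5} \approx 7.6537 \cdot 10^{10}$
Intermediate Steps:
$S{\left(o,J \right)} = - \frac{4 \left(99 + J\right)}{-347 + o}$ ($S{\left(o,J \right)} = - 4 \frac{J + 99}{o - 347} = - 4 \frac{99 + J}{-347 + o} = - \frac{4 \left(99 + J\right)}{-347 + o}$)
$\left(\left(-96276 - S{\left(387,60 \right)}\right) + 266697\right) \left(333030 + 116036\right) = \left(\left(-96276 - \frac{4 \left(-99 - 60\right)}{-347 + 387}\right) + 266697\right) \left(333030 + 116036\right) = \left(\left(-96276 - \frac{4 \left(-99 - 60\right)}{40}\right) + 266697\right) 449066 = \left(\left(-96276 - 4 \cdot \frac{1}{40} \left(-159\right)\right) + 266697\right) 449066 = \left(\left(-96276 - - \frac{159}{10}\right) + 266697\right) 449066 = \left(\left(-96276 + \frac{159}{10}\right) + 266697\right) 449066 = \left(- \frac{962601}{10} + 266697\right) 449066 = \frac{1704369}{10} \cdot 449066 = \frac{382687084677}{5}$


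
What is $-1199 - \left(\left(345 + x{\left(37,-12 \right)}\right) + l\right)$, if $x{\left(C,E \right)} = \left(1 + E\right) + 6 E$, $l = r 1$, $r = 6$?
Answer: $-1467$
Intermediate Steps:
$l = 6$ ($l = 6 \cdot 1 = 6$)
$x{\left(C,E \right)} = 1 + 7 E$
$-1199 - \left(\left(345 + x{\left(37,-12 \right)}\right) + l\right) = -1199 - \left(\left(345 + \left(1 + 7 \left(-12\right)\right)\right) + 6\right) = -1199 - \left(\left(345 + \left(1 - 84\right)\right) + 6\right) = -1199 - \left(\left(345 - 83\right) + 6\right) = -1199 - \left(262 + 6\right) = -1199 - 268 = -1467$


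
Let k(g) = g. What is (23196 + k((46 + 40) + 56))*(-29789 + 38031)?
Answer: 192351796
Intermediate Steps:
(23196 + k((46 + 40) + 56))*(-29789 + 38031) = (23196 + ((46 + 40) + 56))*(-29789 + 38031) = (23196 + (86 + 56))*8242 = (23196 + 142)*8242 = 23338*8242 = 192351796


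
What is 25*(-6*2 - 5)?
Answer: -425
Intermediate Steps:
25*(-6*2 - 5) = 25*(-12 - 5) = 25*(-17) = -425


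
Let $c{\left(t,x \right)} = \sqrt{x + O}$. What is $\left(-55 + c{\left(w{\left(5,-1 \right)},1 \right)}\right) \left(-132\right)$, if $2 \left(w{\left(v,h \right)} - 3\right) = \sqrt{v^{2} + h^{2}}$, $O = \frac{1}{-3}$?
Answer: $7260 - 44 \sqrt{6} \approx 7152.2$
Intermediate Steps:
$O = - \frac{1}{3} \approx -0.33333$
$w{\left(v,h \right)} = 3 + \frac{\sqrt{h^{2} + v^{2}}}{2}$ ($w{\left(v,h \right)} = 3 + \frac{\sqrt{v^{2} + h^{2}}}{2} = 3 + \frac{\sqrt{h^{2} + v^{2}}}{2}$)
$c{\left(t,x \right)} = \sqrt{- \frac{1}{3} + x}$ ($c{\left(t,x \right)} = \sqrt{x - \frac{1}{3}} = \sqrt{- \frac{1}{3} + x}$)
$\left(-55 + c{\left(w{\left(5,-1 \right)},1 \right)}\right) \left(-132\right) = \left(-55 + \frac{\sqrt{-3 + 9 \cdot 1}}{3}\right) \left(-132\right) = \left(-55 + \frac{\sqrt{-3 + 9}}{3}\right) \left(-132\right) = \left(-55 + \frac{\sqrt{6}}{3}\right) \left(-132\right) = 7260 - 44 \sqrt{6}$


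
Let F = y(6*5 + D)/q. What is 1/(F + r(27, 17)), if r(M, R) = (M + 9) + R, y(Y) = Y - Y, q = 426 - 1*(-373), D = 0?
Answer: 1/53 ≈ 0.018868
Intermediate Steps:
q = 799 (q = 426 + 373 = 799)
y(Y) = 0
r(M, R) = 9 + M + R (r(M, R) = (9 + M) + R = 9 + M + R)
F = 0 (F = 0/799 = 0*(1/799) = 0)
1/(F + r(27, 17)) = 1/(0 + (9 + 27 + 17)) = 1/(0 + 53) = 1/53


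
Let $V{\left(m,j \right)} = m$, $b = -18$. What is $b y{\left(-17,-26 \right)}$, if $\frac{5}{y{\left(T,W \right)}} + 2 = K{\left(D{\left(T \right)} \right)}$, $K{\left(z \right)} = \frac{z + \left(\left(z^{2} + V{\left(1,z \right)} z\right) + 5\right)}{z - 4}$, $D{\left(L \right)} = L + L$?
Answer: $\frac{3420}{1169} \approx 2.9256$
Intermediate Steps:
$D{\left(L \right)} = 2 L$
$K{\left(z \right)} = \frac{5 + z^{2} + 2 z}{-4 + z}$ ($K{\left(z \right)} = \frac{z + \left(\left(z^{2} + 1 z\right) + 5\right)}{z - 4} = \frac{z + \left(\left(z^{2} + z\right) + 5\right)}{-4 + z} = \frac{z + \left(\left(z + z^{2}\right) + 5\right)}{-4 + z} = \frac{z + \left(5 + z + z^{2}\right)}{-4 + z} = \frac{5 + z^{2} + 2 z}{-4 + z}$)
$y{\left(T,W \right)} = \frac{5}{-2 + \frac{5 + 4 T + 4 T^{2}}{-4 + 2 T}}$ ($y{\left(T,W \right)} = \frac{5}{-2 + \frac{5 + \left(2 T\right)^{2} + 2 \cdot 2 T}{-4 + 2 T}} = \frac{5}{-2 + \frac{5 + 4 T^{2} + 4 T}{-4 + 2 T}} = \frac{5}{-2 + \frac{5 + 4 T + 4 T^{2}}{-4 + 2 T}}$)
$b y{\left(-17,-26 \right)} = - 18 \frac{10 \left(-2 - 17\right)}{13 + 4 \left(-17\right)^{2}} = - 18 \cdot 10 \frac{1}{13 + 4 \cdot 289} \left(-19\right) = - 18 \cdot 10 \frac{1}{13 + 1156} \left(-19\right) = - 18 \cdot 10 \cdot \frac{1}{1169} \left(-19\right) = \left(-18\right) \left(- \frac{190}{1169}\right) = \frac{3420}{1169}$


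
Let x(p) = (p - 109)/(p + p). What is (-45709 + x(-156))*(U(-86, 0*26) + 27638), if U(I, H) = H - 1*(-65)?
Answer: -30390069533/24 ≈ -1.2663e+9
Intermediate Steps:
x(p) = (-109 + p)/(2*p) (x(p) = (-109 + p)/((2*p)) = (-109 + p)*(1/(2*p)) = (-109 + p)/(2*p))
U(I, H) = 65 + H (U(I, H) = H + 65 = 65 + H)
(-45709 + x(-156))*(U(-86, 0*26) + 27638) = (-45709 + (1/2)*(-109 - 156)/(-156))*((65 + 0*26) + 27638) = (-45709 + (1/2)*(-1/156)*(-265))*((65 + 0) + 27638) = (-45709 + 265/312)*(65 + 27638) = -14260943/312*27703 = -30390069533/24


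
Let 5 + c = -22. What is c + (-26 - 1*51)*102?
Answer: -7881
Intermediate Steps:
c = -27 (c = -5 - 22 = -27)
c + (-26 - 1*51)*102 = -27 + (-26 - 1*51)*102 = -27 + (-26 - 51)*102 = -27 - 77*102 = -27 - 7854 = -7881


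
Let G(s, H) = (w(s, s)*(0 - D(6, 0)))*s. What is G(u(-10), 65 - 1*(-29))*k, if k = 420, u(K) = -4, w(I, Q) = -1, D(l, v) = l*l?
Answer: -60480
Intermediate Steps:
D(l, v) = l**2
G(s, H) = 36*s (G(s, H) = (-(0 - 1*6**2))*s = (-(0 - 1*36))*s = (-(0 - 36))*s = (-1*(-36))*s = 36*s)
G(u(-10), 65 - 1*(-29))*k = (36*(-4))*420 = -144*420 = -60480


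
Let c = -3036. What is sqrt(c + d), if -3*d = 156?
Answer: 4*I*sqrt(193) ≈ 55.57*I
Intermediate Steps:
d = -52 (d = -1/3*156 = -52)
sqrt(c + d) = sqrt(-3036 - 52) = sqrt(-3088) = 4*I*sqrt(193)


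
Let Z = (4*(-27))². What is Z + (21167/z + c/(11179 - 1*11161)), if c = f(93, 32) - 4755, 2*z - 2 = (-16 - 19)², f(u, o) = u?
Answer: 14036269/1227 ≈ 11440.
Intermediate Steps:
z = 1227/2 (z = 1 + (-16 - 19)²/2 = 1 + (½)*(-35)² = 1 + (½)*1225 = 1 + 1225/2 = 1227/2 ≈ 613.50)
c = -4662 (c = 93 - 4755 = -4662)
Z = 11664 (Z = (-108)² = 11664)
Z + (21167/z + c/(11179 - 1*11161)) = 11664 + (21167/(1227/2) - 4662/(11179 - 1*11161)) = 11664 + (21167*(2/1227) - 4662/(11179 - 11161)) = 11664 + (42334/1227 - 4662/18) = 11664 + (42334/1227 - 4662*1/18) = 11664 + (42334/1227 - 259) = 11664 - 275459/1227 = 14036269/1227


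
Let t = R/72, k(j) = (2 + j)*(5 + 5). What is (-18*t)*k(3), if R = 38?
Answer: -475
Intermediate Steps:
k(j) = 20 + 10*j (k(j) = (2 + j)*10 = 20 + 10*j)
t = 19/36 (t = 38/72 = 38*(1/72) = 19/36 ≈ 0.52778)
(-18*t)*k(3) = (-18*19/36)*(20 + 10*3) = -19*(20 + 30)/2 = -19/2*50 = -475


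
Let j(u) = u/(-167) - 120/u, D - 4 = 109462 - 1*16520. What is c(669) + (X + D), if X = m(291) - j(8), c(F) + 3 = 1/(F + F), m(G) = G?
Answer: 20836126925/223446 ≈ 93249.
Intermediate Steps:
D = 92946 (D = 4 + (109462 - 1*16520) = 4 + (109462 - 16520) = 4 + 92942 = 92946)
j(u) = -120/u - u/167 (j(u) = u*(-1/167) - 120/u = -u/167 - 120/u = -120/u - u/167)
c(F) = -3 + 1/(2*F) (c(F) = -3 + 1/(F + F) = -3 + 1/(2*F))
X = 51110/167 (X = 291 - (-120/8 - 1/167*8) = 291 - (-120*1/8 - 8/167) = 291 - (-15 - 8/167) = 291 - 1*(-2513/167) = 291 + 2513/167 = 51110/167 ≈ 306.05)
c(669) + (X + D) = (-3 + (1/2)/669) + (51110/167 + 92946) = (-3 + (1/2)*(1/669)) + 15573092/167 = (-3 + 1/1338) + 15573092/167 = -4013/1338 + 15573092/167 = 20836126925/223446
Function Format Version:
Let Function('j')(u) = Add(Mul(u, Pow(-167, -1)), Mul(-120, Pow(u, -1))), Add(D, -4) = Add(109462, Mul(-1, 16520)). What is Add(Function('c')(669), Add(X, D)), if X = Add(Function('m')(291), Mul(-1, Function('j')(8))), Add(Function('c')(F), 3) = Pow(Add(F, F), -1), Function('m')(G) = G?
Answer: Rational(20836126925, 223446) ≈ 93249.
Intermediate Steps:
D = 92946 (D = Add(4, Add(109462, Mul(-1, 16520))) = Add(4, Add(109462, -16520)) = Add(4, 92942) = 92946)
Function('j')(u) = Add(Mul(-120, Pow(u, -1)), Mul(Rational(-1, 167), u)) (Function('j')(u) = Add(Mul(u, Rational(-1, 167)), Mul(-120, Pow(u, -1))) = Add(Mul(Rational(-1, 167), u), Mul(-120, Pow(u, -1))) = Add(Mul(-120, Pow(u, -1)), Mul(Rational(-1, 167), u)))
Function('c')(F) = Add(-3, Mul(Rational(1, 2), Pow(F, -1))) (Function('c')(F) = Add(-3, Pow(Add(F, F), -1)) = Add(-3, Pow(Mul(2, F), -1)) = Add(-3, Mul(Rational(1, 2), Pow(F, -1))))
X = Rational(51110, 167) (X = Add(291, Mul(-1, Add(Mul(-120, Pow(8, -1)), Mul(Rational(-1, 167), 8)))) = Add(291, Mul(-1, Add(Mul(-120, Rational(1, 8)), Rational(-8, 167)))) = Add(291, Mul(-1, Add(-15, Rational(-8, 167)))) = Add(291, Mul(-1, Rational(-2513, 167))) = Add(291, Rational(2513, 167)) = Rational(51110, 167) ≈ 306.05)
Add(Function('c')(669), Add(X, D)) = Add(Add(-3, Mul(Rational(1, 2), Pow(669, -1))), Add(Rational(51110, 167), 92946)) = Add(Add(-3, Mul(Rational(1, 2), Rational(1, 669))), Rational(15573092, 167)) = Add(Add(-3, Rational(1, 1338)), Rational(15573092, 167)) = Add(Rational(-4013, 1338), Rational(15573092, 167)) = Rational(20836126925, 223446)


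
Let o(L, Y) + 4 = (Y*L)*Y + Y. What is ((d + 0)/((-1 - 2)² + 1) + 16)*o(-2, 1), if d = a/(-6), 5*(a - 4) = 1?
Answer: -1593/20 ≈ -79.650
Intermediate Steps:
a = 21/5 (a = 4 + (⅕)*1 = 4 + ⅕ = 21/5 ≈ 4.2000)
o(L, Y) = -4 + Y + L*Y² (o(L, Y) = -4 + ((Y*L)*Y + Y) = -4 + ((L*Y)*Y + Y) = -4 + (L*Y² + Y) = -4 + (Y + L*Y²) = -4 + Y + L*Y²)
d = -7/10 (d = (21/5)/(-6) = (21/5)*(-⅙) = -7/10 ≈ -0.70000)
((d + 0)/((-1 - 2)² + 1) + 16)*o(-2, 1) = ((-7/10 + 0)/((-1 - 2)² + 1) + 16)*(-4 + 1 - 2*1²) = (-7/(10*((-3)² + 1)) + 16)*(-4 + 1 - 2*1) = (-7/(10*(9 + 1)) + 16)*(-4 + 1 - 2) = (-7/10/10 + 16)*(-5) = (-7/10*⅒ + 16)*(-5) = (-7/100 + 16)*(-5) = (1593/100)*(-5) = -1593/20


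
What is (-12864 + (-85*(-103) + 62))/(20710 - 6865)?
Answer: -19/65 ≈ -0.29231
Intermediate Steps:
(-12864 + (-85*(-103) + 62))/(20710 - 6865) = (-12864 + (8755 + 62))/13845 = (-12864 + 8817)*(1/13845) = -4047*1/13845 = -19/65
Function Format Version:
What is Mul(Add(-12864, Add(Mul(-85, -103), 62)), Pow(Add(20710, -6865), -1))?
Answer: Rational(-19, 65) ≈ -0.29231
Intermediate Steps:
Mul(Add(-12864, Add(Mul(-85, -103), 62)), Pow(Add(20710, -6865), -1)) = Mul(Add(-12864, Add(8755, 62)), Pow(13845, -1)) = Mul(Add(-12864, 8817), Rational(1, 13845)) = Mul(-4047, Rational(1, 13845)) = Rational(-19, 65)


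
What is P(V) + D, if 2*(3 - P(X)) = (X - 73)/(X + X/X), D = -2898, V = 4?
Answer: -28881/10 ≈ -2888.1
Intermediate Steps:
P(X) = 3 - (-73 + X)/(2*(1 + X)) (P(X) = 3 - (X - 73)/(2*(X + X/X)) = 3 - (-73 + X)/(2*(X + 1)) = 3 - (-73 + X)/(2*(1 + X)))
P(V) + D = (79 + 5*4)/(2*(1 + 4)) - 2898 = (½)*(79 + 20)/5 - 2898 = (½)*(⅕)*99 - 2898 = 99/10 - 2898 = -28881/10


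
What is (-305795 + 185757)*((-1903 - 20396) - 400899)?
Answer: 50799841524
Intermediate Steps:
(-305795 + 185757)*((-1903 - 20396) - 400899) = -120038*(-22299 - 400899) = -120038*(-423198) = 50799841524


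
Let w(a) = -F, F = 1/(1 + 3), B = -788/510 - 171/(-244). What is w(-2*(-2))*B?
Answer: 52531/248880 ≈ 0.21107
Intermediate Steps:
B = -52531/62220 (B = -788*1/510 - 171*(-1/244) = -394/255 + 171/244 = -52531/62220 ≈ -0.84428)
F = ¼ (F = 1/4 = ¼ ≈ 0.25000)
w(a) = -¼ (w(a) = -1*¼ = -¼)
w(-2*(-2))*B = -¼*(-52531/62220) = 52531/248880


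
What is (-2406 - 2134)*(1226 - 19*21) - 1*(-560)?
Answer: -3754020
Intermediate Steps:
(-2406 - 2134)*(1226 - 19*21) - 1*(-560) = -4540*(1226 - 399) + 560 = -4540*827 + 560 = -3754580 + 560 = -3754020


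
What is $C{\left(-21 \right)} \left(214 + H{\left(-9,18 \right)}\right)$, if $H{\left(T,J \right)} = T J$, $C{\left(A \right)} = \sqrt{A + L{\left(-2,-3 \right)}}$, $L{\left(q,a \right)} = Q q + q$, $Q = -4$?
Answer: $52 i \sqrt{15} \approx 201.4 i$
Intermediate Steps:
$L{\left(q,a \right)} = - 3 q$ ($L{\left(q,a \right)} = - 4 q + q = - 3 q$)
$C{\left(A \right)} = \sqrt{6 + A}$ ($C{\left(A \right)} = \sqrt{A - -6} = \sqrt{A + 6} = \sqrt{6 + A}$)
$H{\left(T,J \right)} = J T$
$C{\left(-21 \right)} \left(214 + H{\left(-9,18 \right)}\right) = \sqrt{6 - 21} \left(214 + 18 \left(-9\right)\right) = \sqrt{-15} \left(214 - 162\right) = i \sqrt{15} \cdot 52 = 52 i \sqrt{15}$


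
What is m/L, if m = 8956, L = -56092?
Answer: -2239/14023 ≈ -0.15967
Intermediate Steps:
m/L = 8956/(-56092) = 8956*(-1/56092) = -2239/14023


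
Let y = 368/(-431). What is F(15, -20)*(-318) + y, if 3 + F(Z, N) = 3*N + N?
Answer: 11375446/431 ≈ 26393.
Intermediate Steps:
F(Z, N) = -3 + 4*N (F(Z, N) = -3 + (3*N + N) = -3 + 4*N)
y = -368/431 (y = 368*(-1/431) = -368/431 ≈ -0.85383)
F(15, -20)*(-318) + y = (-3 + 4*(-20))*(-318) - 368/431 = (-3 - 80)*(-318) - 368/431 = -83*(-318) - 368/431 = 26394 - 368/431 = 11375446/431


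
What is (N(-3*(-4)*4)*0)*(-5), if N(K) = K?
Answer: 0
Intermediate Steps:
(N(-3*(-4)*4)*0)*(-5) = ((-3*(-4)*4)*0)*(-5) = ((12*4)*0)*(-5) = (48*0)*(-5) = 0*(-5) = 0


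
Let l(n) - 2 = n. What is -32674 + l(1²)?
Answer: -32671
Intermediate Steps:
l(n) = 2 + n
-32674 + l(1²) = -32674 + (2 + 1²) = -32674 + (2 + 1) = -32674 + 3 = -32671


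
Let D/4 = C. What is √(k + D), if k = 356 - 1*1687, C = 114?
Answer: 5*I*√35 ≈ 29.58*I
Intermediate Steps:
k = -1331 (k = 356 - 1687 = -1331)
D = 456 (D = 4*114 = 456)
√(k + D) = √(-1331 + 456) = √(-875) = 5*I*√35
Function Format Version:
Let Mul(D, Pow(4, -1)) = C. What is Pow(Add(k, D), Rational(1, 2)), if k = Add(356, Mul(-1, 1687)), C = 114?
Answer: Mul(5, I, Pow(35, Rational(1, 2))) ≈ Mul(29.580, I)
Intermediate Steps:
k = -1331 (k = Add(356, -1687) = -1331)
D = 456 (D = Mul(4, 114) = 456)
Pow(Add(k, D), Rational(1, 2)) = Pow(Add(-1331, 456), Rational(1, 2)) = Pow(-875, Rational(1, 2)) = Mul(5, I, Pow(35, Rational(1, 2)))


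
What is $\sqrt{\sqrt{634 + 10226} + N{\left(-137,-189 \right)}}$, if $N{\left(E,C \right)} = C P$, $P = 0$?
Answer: $\sqrt{2} \sqrt[4]{2715} \approx 10.208$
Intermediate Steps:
$N{\left(E,C \right)} = 0$ ($N{\left(E,C \right)} = C 0 = 0$)
$\sqrt{\sqrt{634 + 10226} + N{\left(-137,-189 \right)}} = \sqrt{\sqrt{634 + 10226} + 0} = \sqrt{\sqrt{10860} + 0} = \sqrt{2 \sqrt{2715} + 0} = \sqrt{2 \sqrt{2715}} = \sqrt{2} \sqrt[4]{2715}$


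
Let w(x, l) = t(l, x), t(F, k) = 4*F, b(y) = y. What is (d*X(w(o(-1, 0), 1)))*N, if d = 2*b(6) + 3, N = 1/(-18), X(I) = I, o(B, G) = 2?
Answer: -10/3 ≈ -3.3333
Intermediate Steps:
w(x, l) = 4*l
N = -1/18 ≈ -0.055556
d = 15 (d = 2*6 + 3 = 12 + 3 = 15)
(d*X(w(o(-1, 0), 1)))*N = (15*(4*1))*(-1/18) = (15*4)*(-1/18) = 60*(-1/18) = -10/3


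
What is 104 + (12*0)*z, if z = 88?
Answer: 104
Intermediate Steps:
104 + (12*0)*z = 104 + (12*0)*88 = 104 + 0*88 = 104 + 0 = 104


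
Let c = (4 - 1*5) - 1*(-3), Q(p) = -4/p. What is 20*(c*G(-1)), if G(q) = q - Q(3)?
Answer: 40/3 ≈ 13.333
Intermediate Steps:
G(q) = 4/3 + q (G(q) = q - (-4)/3 = q - 1*(-4/3) = q + 4/3 = 4/3 + q)
c = 2 (c = (4 - 5) + 3 = -1 + 3 = 2)
20*(c*G(-1)) = 20*(2*(4/3 - 1)) = 20*(2*(⅓)) = 20*(⅔) = 40/3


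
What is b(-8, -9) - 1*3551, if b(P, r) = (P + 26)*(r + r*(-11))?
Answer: -1931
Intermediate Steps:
b(P, r) = -10*r*(26 + P) (b(P, r) = (26 + P)*(r - 11*r) = (26 + P)*(-10*r) = -10*r*(26 + P))
b(-8, -9) - 1*3551 = -10*(-9)*(26 - 8) - 1*3551 = -10*(-9)*18 - 3551 = 1620 - 3551 = -1931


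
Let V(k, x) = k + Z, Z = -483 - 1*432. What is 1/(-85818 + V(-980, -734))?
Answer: -1/87713 ≈ -1.1401e-5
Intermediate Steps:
Z = -915 (Z = -483 - 432 = -915)
V(k, x) = -915 + k (V(k, x) = k - 915 = -915 + k)
1/(-85818 + V(-980, -734)) = 1/(-85818 + (-915 - 980)) = 1/(-85818 - 1895) = 1/(-87713) = -1/87713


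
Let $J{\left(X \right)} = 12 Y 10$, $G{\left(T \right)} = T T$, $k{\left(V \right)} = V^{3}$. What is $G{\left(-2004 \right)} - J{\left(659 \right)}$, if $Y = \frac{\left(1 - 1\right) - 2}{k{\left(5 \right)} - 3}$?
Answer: $\frac{244977096}{61} \approx 4.016 \cdot 10^{6}$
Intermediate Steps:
$Y = - \frac{1}{61}$ ($Y = \frac{\left(1 - 1\right) - 2}{5^{3} - 3} = \frac{0 - 2}{125 - 3} = - \frac{2}{122} = \left(-2\right) \frac{1}{122} = - \frac{1}{61} \approx -0.016393$)
$G{\left(T \right)} = T^{2}$
$J{\left(X \right)} = - \frac{120}{61}$ ($J{\left(X \right)} = 12 \left(- \frac{1}{61}\right) 10 = \left(- \frac{12}{61}\right) 10 = - \frac{120}{61}$)
$G{\left(-2004 \right)} - J{\left(659 \right)} = \left(-2004\right)^{2} - - \frac{120}{61} = 4016016 + \frac{120}{61} = \frac{244977096}{61}$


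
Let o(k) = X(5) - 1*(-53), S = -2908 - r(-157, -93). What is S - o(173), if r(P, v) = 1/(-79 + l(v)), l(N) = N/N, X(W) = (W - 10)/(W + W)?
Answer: -115459/39 ≈ -2960.5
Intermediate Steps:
X(W) = (-10 + W)/(2*W) (X(W) = (-10 + W)/((2*W)) = (-10 + W)*(1/(2*W)) = (-10 + W)/(2*W))
l(N) = 1
r(P, v) = -1/78 (r(P, v) = 1/(-79 + 1) = 1/(-78) = -1/78)
S = -226823/78 (S = -2908 - 1*(-1/78) = -2908 + 1/78 = -226823/78 ≈ -2908.0)
o(k) = 105/2 (o(k) = (½)*(-10 + 5)/5 - 1*(-53) = (½)*(⅕)*(-5) + 53 = -½ + 53 = 105/2)
S - o(173) = -226823/78 - 1*105/2 = -226823/78 - 105/2 = -115459/39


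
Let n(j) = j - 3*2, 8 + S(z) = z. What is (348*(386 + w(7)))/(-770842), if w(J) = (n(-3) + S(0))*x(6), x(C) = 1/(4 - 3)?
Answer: -64206/385421 ≈ -0.16659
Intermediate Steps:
S(z) = -8 + z
x(C) = 1 (x(C) = 1/1 = 1)
n(j) = -6 + j (n(j) = j - 6 = -6 + j)
w(J) = -17 (w(J) = ((-6 - 3) + (-8 + 0))*1 = (-9 - 8)*1 = -17*1 = -17)
(348*(386 + w(7)))/(-770842) = (348*(386 - 17))/(-770842) = (348*369)*(-1/770842) = 128412*(-1/770842) = -64206/385421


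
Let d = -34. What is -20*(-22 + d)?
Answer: 1120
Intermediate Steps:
-20*(-22 + d) = -20*(-22 - 34) = -20*(-56) = 1120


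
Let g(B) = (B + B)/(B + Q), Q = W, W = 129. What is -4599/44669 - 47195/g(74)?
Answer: -427955832017/6611012 ≈ -64734.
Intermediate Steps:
Q = 129
g(B) = 2*B/(129 + B) (g(B) = (B + B)/(B + 129) = (2*B)/(129 + B) = 2*B/(129 + B))
-4599/44669 - 47195/g(74) = -4599/44669 - 47195/(2*74/(129 + 74)) = -4599*1/44669 - 47195/(2*74/203) = -4599/44669 - 47195/(2*74*(1/203)) = -4599/44669 - 47195/148/203 = -4599/44669 - 47195*203/148 = -4599/44669 - 9580585/148 = -427955832017/6611012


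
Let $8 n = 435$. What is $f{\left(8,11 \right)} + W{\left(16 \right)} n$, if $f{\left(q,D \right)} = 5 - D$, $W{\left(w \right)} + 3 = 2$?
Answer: $- \frac{483}{8} \approx -60.375$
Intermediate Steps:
$n = \frac{435}{8}$ ($n = \frac{1}{8} \cdot 435 = \frac{435}{8} \approx 54.375$)
$W{\left(w \right)} = -1$ ($W{\left(w \right)} = -3 + 2 = -1$)
$f{\left(8,11 \right)} + W{\left(16 \right)} n = \left(5 - 11\right) - \frac{435}{8} = -6 - \frac{435}{8} = - \frac{483}{8}$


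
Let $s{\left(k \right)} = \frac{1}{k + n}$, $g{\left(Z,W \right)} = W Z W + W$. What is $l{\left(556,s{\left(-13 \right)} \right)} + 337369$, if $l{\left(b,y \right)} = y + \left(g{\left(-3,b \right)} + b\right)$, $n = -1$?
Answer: $- \frac{8244979}{14} \approx -5.8893 \cdot 10^{5}$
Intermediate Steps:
$g{\left(Z,W \right)} = W + Z W^{2}$ ($g{\left(Z,W \right)} = Z W^{2} + W = W + Z W^{2}$)
$s{\left(k \right)} = \frac{1}{-1 + k}$ ($s{\left(k \right)} = \frac{1}{k - 1} = \frac{1}{-1 + k}$)
$l{\left(b,y \right)} = b + y + b \left(1 - 3 b\right)$ ($l{\left(b,y \right)} = y + \left(b \left(1 + b \left(-3\right)\right) + b\right) = y + \left(b \left(1 - 3 b\right) + b\right) = y + \left(b + b \left(1 - 3 b\right)\right) = b + y + b \left(1 - 3 b\right)$)
$l{\left(556,s{\left(-13 \right)} \right)} + 337369 = \left(556 + \frac{1}{-1 - 13} + 556 \left(1 - 1668\right)\right) + 337369 = \left(556 + \frac{1}{-14} + 556 \left(1 - 1668\right)\right) + 337369 = \left(556 - \frac{1}{14} + 556 \left(-1667\right)\right) + 337369 = \left(556 - \frac{1}{14} - 926852\right) + 337369 = - \frac{12968145}{14} + 337369 = - \frac{8244979}{14}$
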